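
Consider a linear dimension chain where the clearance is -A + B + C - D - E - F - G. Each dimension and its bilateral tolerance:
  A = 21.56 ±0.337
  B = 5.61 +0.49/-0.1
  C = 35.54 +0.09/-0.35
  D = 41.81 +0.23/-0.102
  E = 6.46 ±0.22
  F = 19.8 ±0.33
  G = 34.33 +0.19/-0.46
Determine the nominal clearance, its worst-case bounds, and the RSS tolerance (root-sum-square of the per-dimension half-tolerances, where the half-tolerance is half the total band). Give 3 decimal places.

nominal=-82.810 wc=[-84.567,-80.781] rss=0.734

Stack each dimension's contribution:
  -A: nom -21.560 → Σnom=-21.560; wc +0.337/-0.337 → slack +0.337/-0.337; half-tol=0.337, Σhalf²=0.113569
  +B: nom +5.610 → Σnom=-15.950; wc +0.490/-0.100 → slack +0.827/-0.437; half-tol=0.295, Σhalf²=0.200594
  +C: nom +35.540 → Σnom=19.590; wc +0.090/-0.350 → slack +0.917/-0.787; half-tol=0.220, Σhalf²=0.248994
  -D: nom -41.810 → Σnom=-22.220; wc +0.102/-0.230 → slack +1.019/-1.017; half-tol=0.166, Σhalf²=0.276550
  -E: nom -6.460 → Σnom=-28.680; wc +0.220/-0.220 → slack +1.239/-1.237; half-tol=0.220, Σhalf²=0.324950
  -F: nom -19.800 → Σnom=-48.480; wc +0.330/-0.330 → slack +1.569/-1.567; half-tol=0.330, Σhalf²=0.433850
  -G: nom -34.330 → Σnom=-82.810; wc +0.460/-0.190 → slack +2.029/-1.757; half-tol=0.325, Σhalf²=0.539475
Nominal = -82.810. Worst-case = [-82.810 - 1.757, -82.810 + 2.029] = [-84.567, -80.781]. RSS = √0.539475 = 0.734.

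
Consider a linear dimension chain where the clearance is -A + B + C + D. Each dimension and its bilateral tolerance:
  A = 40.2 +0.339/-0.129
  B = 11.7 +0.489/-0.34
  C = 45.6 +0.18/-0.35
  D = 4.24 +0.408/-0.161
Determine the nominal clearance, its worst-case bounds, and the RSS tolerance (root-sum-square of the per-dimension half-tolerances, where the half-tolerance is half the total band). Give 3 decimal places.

Stack each dimension's contribution:
  -A: nom -40.200 → Σnom=-40.200; wc +0.129/-0.339 → slack +0.129/-0.339; half-tol=0.234, Σhalf²=0.054756
  +B: nom +11.700 → Σnom=-28.500; wc +0.489/-0.340 → slack +0.618/-0.679; half-tol=0.414, Σhalf²=0.226566
  +C: nom +45.600 → Σnom=17.100; wc +0.180/-0.350 → slack +0.798/-1.029; half-tol=0.265, Σhalf²=0.296791
  +D: nom +4.240 → Σnom=21.340; wc +0.408/-0.161 → slack +1.206/-1.190; half-tol=0.284, Σhalf²=0.377731
Nominal = 21.340. Worst-case = [21.340 - 1.190, 21.340 + 1.206] = [20.150, 22.546]. RSS = √0.377731 = 0.615.

nominal=21.340 wc=[20.150,22.546] rss=0.615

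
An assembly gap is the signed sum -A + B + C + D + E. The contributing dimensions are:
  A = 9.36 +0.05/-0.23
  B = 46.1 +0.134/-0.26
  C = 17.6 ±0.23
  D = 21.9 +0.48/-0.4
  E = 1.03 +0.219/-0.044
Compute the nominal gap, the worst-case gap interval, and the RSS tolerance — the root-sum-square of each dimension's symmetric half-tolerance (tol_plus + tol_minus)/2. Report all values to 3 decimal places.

Stack each dimension's contribution:
  -A: nom -9.360 → Σnom=-9.360; wc +0.230/-0.050 → slack +0.230/-0.050; half-tol=0.140, Σhalf²=0.019600
  +B: nom +46.100 → Σnom=36.740; wc +0.134/-0.260 → slack +0.364/-0.310; half-tol=0.197, Σhalf²=0.058409
  +C: nom +17.600 → Σnom=54.340; wc +0.230/-0.230 → slack +0.594/-0.540; half-tol=0.230, Σhalf²=0.111309
  +D: nom +21.900 → Σnom=76.240; wc +0.480/-0.400 → slack +1.074/-0.940; half-tol=0.440, Σhalf²=0.304909
  +E: nom +1.030 → Σnom=77.270; wc +0.219/-0.044 → slack +1.293/-0.984; half-tol=0.132, Σhalf²=0.322201
Nominal = 77.270. Worst-case = [77.270 - 0.984, 77.270 + 1.293] = [76.286, 78.563]. RSS = √0.322201 = 0.568.

nominal=77.270 wc=[76.286,78.563] rss=0.568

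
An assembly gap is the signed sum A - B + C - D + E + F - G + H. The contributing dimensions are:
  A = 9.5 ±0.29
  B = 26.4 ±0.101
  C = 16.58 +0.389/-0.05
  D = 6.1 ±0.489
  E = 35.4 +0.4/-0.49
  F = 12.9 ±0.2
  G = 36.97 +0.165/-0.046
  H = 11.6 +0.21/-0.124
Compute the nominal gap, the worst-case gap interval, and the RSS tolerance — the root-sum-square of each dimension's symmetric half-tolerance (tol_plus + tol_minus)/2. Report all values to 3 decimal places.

Stack each dimension's contribution:
  +A: nom +9.500 → Σnom=9.500; wc +0.290/-0.290 → slack +0.290/-0.290; half-tol=0.290, Σhalf²=0.084100
  -B: nom -26.400 → Σnom=-16.900; wc +0.101/-0.101 → slack +0.391/-0.391; half-tol=0.101, Σhalf²=0.094301
  +C: nom +16.580 → Σnom=-0.320; wc +0.389/-0.050 → slack +0.780/-0.441; half-tol=0.220, Σhalf²=0.142481
  -D: nom -6.100 → Σnom=-6.420; wc +0.489/-0.489 → slack +1.269/-0.930; half-tol=0.489, Σhalf²=0.381602
  +E: nom +35.400 → Σnom=28.980; wc +0.400/-0.490 → slack +1.669/-1.420; half-tol=0.445, Σhalf²=0.579627
  +F: nom +12.900 → Σnom=41.880; wc +0.200/-0.200 → slack +1.869/-1.620; half-tol=0.200, Σhalf²=0.619627
  -G: nom -36.970 → Σnom=4.910; wc +0.046/-0.165 → slack +1.915/-1.785; half-tol=0.106, Σhalf²=0.630758
  +H: nom +11.600 → Σnom=16.510; wc +0.210/-0.124 → slack +2.125/-1.909; half-tol=0.167, Σhalf²=0.658647
Nominal = 16.510. Worst-case = [16.510 - 1.909, 16.510 + 2.125] = [14.601, 18.635]. RSS = √0.658647 = 0.812.

nominal=16.510 wc=[14.601,18.635] rss=0.812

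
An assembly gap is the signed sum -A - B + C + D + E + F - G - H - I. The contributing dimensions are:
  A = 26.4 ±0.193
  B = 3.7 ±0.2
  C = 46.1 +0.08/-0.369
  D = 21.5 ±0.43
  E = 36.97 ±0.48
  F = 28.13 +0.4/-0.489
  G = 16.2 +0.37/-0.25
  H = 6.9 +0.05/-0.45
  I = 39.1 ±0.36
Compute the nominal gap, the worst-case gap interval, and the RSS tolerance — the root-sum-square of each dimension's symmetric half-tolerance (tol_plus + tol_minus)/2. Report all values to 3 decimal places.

Stack each dimension's contribution:
  -A: nom -26.400 → Σnom=-26.400; wc +0.193/-0.193 → slack +0.193/-0.193; half-tol=0.193, Σhalf²=0.037249
  -B: nom -3.700 → Σnom=-30.100; wc +0.200/-0.200 → slack +0.393/-0.393; half-tol=0.200, Σhalf²=0.077249
  +C: nom +46.100 → Σnom=16.000; wc +0.080/-0.369 → slack +0.473/-0.762; half-tol=0.225, Σhalf²=0.127649
  +D: nom +21.500 → Σnom=37.500; wc +0.430/-0.430 → slack +0.903/-1.192; half-tol=0.430, Σhalf²=0.312549
  +E: nom +36.970 → Σnom=74.470; wc +0.480/-0.480 → slack +1.383/-1.672; half-tol=0.480, Σhalf²=0.542949
  +F: nom +28.130 → Σnom=102.600; wc +0.400/-0.489 → slack +1.783/-2.161; half-tol=0.445, Σhalf²=0.740529
  -G: nom -16.200 → Σnom=86.400; wc +0.250/-0.370 → slack +2.033/-2.531; half-tol=0.310, Σhalf²=0.836629
  -H: nom -6.900 → Σnom=79.500; wc +0.450/-0.050 → slack +2.483/-2.581; half-tol=0.250, Σhalf²=0.899129
  -I: nom -39.100 → Σnom=40.400; wc +0.360/-0.360 → slack +2.843/-2.941; half-tol=0.360, Σhalf²=1.028729
Nominal = 40.400. Worst-case = [40.400 - 2.941, 40.400 + 2.843] = [37.459, 43.243]. RSS = √1.028729 = 1.014.

nominal=40.400 wc=[37.459,43.243] rss=1.014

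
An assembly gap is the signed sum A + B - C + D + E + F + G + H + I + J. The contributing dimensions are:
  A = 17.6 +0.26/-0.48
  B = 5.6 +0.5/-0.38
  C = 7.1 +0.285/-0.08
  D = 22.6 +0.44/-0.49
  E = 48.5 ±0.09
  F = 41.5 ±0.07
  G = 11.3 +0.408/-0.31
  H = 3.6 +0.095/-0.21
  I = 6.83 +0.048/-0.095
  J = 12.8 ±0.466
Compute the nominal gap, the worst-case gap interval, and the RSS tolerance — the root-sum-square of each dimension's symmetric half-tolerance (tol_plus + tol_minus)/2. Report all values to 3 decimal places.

nominal=163.230 wc=[160.354,165.687] rss=0.984

Stack each dimension's contribution:
  +A: nom +17.600 → Σnom=17.600; wc +0.260/-0.480 → slack +0.260/-0.480; half-tol=0.370, Σhalf²=0.136900
  +B: nom +5.600 → Σnom=23.200; wc +0.500/-0.380 → slack +0.760/-0.860; half-tol=0.440, Σhalf²=0.330500
  -C: nom -7.100 → Σnom=16.100; wc +0.080/-0.285 → slack +0.840/-1.145; half-tol=0.182, Σhalf²=0.363806
  +D: nom +22.600 → Σnom=38.700; wc +0.440/-0.490 → slack +1.280/-1.635; half-tol=0.465, Σhalf²=0.580031
  +E: nom +48.500 → Σnom=87.200; wc +0.090/-0.090 → slack +1.370/-1.725; half-tol=0.090, Σhalf²=0.588131
  +F: nom +41.500 → Σnom=128.700; wc +0.070/-0.070 → slack +1.440/-1.795; half-tol=0.070, Σhalf²=0.593031
  +G: nom +11.300 → Σnom=140.000; wc +0.408/-0.310 → slack +1.848/-2.105; half-tol=0.359, Σhalf²=0.721912
  +H: nom +3.600 → Σnom=143.600; wc +0.095/-0.210 → slack +1.943/-2.315; half-tol=0.152, Σhalf²=0.745169
  +I: nom +6.830 → Σnom=150.430; wc +0.048/-0.095 → slack +1.991/-2.410; half-tol=0.072, Σhalf²=0.750281
  +J: nom +12.800 → Σnom=163.230; wc +0.466/-0.466 → slack +2.457/-2.876; half-tol=0.466, Σhalf²=0.967437
Nominal = 163.230. Worst-case = [163.230 - 2.876, 163.230 + 2.457] = [160.354, 165.687]. RSS = √0.967437 = 0.984.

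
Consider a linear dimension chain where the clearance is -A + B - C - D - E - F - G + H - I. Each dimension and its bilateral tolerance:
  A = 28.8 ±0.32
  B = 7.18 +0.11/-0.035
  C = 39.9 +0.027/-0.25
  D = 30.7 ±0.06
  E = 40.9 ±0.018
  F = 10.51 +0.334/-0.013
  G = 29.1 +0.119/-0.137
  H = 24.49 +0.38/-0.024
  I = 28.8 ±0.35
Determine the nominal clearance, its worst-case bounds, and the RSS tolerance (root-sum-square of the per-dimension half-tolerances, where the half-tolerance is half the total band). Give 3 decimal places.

Stack each dimension's contribution:
  -A: nom -28.800 → Σnom=-28.800; wc +0.320/-0.320 → slack +0.320/-0.320; half-tol=0.320, Σhalf²=0.102400
  +B: nom +7.180 → Σnom=-21.620; wc +0.110/-0.035 → slack +0.430/-0.355; half-tol=0.073, Σhalf²=0.107656
  -C: nom -39.900 → Σnom=-61.520; wc +0.250/-0.027 → slack +0.680/-0.382; half-tol=0.139, Σhalf²=0.126839
  -D: nom -30.700 → Σnom=-92.220; wc +0.060/-0.060 → slack +0.740/-0.442; half-tol=0.060, Σhalf²=0.130439
  -E: nom -40.900 → Σnom=-133.120; wc +0.018/-0.018 → slack +0.758/-0.460; half-tol=0.018, Σhalf²=0.130763
  -F: nom -10.510 → Σnom=-143.630; wc +0.013/-0.334 → slack +0.771/-0.794; half-tol=0.174, Σhalf²=0.160865
  -G: nom -29.100 → Σnom=-172.730; wc +0.137/-0.119 → slack +0.908/-0.913; half-tol=0.128, Σhalf²=0.177249
  +H: nom +24.490 → Σnom=-148.240; wc +0.380/-0.024 → slack +1.288/-0.937; half-tol=0.202, Σhalf²=0.218053
  -I: nom -28.800 → Σnom=-177.040; wc +0.350/-0.350 → slack +1.638/-1.287; half-tol=0.350, Σhalf²=0.340553
Nominal = -177.040. Worst-case = [-177.040 - 1.287, -177.040 + 1.638] = [-178.327, -175.402]. RSS = √0.340553 = 0.584.

nominal=-177.040 wc=[-178.327,-175.402] rss=0.584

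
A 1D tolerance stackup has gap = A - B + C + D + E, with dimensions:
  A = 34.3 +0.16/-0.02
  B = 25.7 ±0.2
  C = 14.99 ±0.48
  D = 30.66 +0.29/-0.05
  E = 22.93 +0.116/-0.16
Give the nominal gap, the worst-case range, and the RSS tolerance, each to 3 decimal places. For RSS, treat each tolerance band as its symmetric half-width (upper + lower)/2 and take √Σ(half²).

nominal=77.180 wc=[76.270,78.426] rss=0.571

Stack each dimension's contribution:
  +A: nom +34.300 → Σnom=34.300; wc +0.160/-0.020 → slack +0.160/-0.020; half-tol=0.090, Σhalf²=0.008100
  -B: nom -25.700 → Σnom=8.600; wc +0.200/-0.200 → slack +0.360/-0.220; half-tol=0.200, Σhalf²=0.048100
  +C: nom +14.990 → Σnom=23.590; wc +0.480/-0.480 → slack +0.840/-0.700; half-tol=0.480, Σhalf²=0.278500
  +D: nom +30.660 → Σnom=54.250; wc +0.290/-0.050 → slack +1.130/-0.750; half-tol=0.170, Σhalf²=0.307400
  +E: nom +22.930 → Σnom=77.180; wc +0.116/-0.160 → slack +1.246/-0.910; half-tol=0.138, Σhalf²=0.326444
Nominal = 77.180. Worst-case = [77.180 - 0.910, 77.180 + 1.246] = [76.270, 78.426]. RSS = √0.326444 = 0.571.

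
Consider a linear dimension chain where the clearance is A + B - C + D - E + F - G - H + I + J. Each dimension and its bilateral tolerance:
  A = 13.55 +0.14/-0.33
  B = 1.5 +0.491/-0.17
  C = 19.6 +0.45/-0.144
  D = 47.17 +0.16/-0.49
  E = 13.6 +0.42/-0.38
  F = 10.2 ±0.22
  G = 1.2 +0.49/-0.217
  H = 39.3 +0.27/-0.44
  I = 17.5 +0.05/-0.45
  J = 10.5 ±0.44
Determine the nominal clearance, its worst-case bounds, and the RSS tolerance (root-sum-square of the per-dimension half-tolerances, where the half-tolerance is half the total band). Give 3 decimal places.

Stack each dimension's contribution:
  +A: nom +13.550 → Σnom=13.550; wc +0.140/-0.330 → slack +0.140/-0.330; half-tol=0.235, Σhalf²=0.055225
  +B: nom +1.500 → Σnom=15.050; wc +0.491/-0.170 → slack +0.631/-0.500; half-tol=0.331, Σhalf²=0.164455
  -C: nom -19.600 → Σnom=-4.550; wc +0.144/-0.450 → slack +0.775/-0.950; half-tol=0.297, Σhalf²=0.252664
  +D: nom +47.170 → Σnom=42.620; wc +0.160/-0.490 → slack +0.935/-1.440; half-tol=0.325, Σhalf²=0.358289
  -E: nom -13.600 → Σnom=29.020; wc +0.380/-0.420 → slack +1.315/-1.860; half-tol=0.400, Σhalf²=0.518289
  +F: nom +10.200 → Σnom=39.220; wc +0.220/-0.220 → slack +1.535/-2.080; half-tol=0.220, Σhalf²=0.566689
  -G: nom -1.200 → Σnom=38.020; wc +0.217/-0.490 → slack +1.752/-2.570; half-tol=0.353, Σhalf²=0.691651
  -H: nom -39.300 → Σnom=-1.280; wc +0.440/-0.270 → slack +2.192/-2.840; half-tol=0.355, Σhalf²=0.817676
  +I: nom +17.500 → Σnom=16.220; wc +0.050/-0.450 → slack +2.242/-3.290; half-tol=0.250, Σhalf²=0.880176
  +J: nom +10.500 → Σnom=26.720; wc +0.440/-0.440 → slack +2.682/-3.730; half-tol=0.440, Σhalf²=1.073776
Nominal = 26.720. Worst-case = [26.720 - 3.730, 26.720 + 2.682] = [22.990, 29.402]. RSS = √1.073776 = 1.036.

nominal=26.720 wc=[22.990,29.402] rss=1.036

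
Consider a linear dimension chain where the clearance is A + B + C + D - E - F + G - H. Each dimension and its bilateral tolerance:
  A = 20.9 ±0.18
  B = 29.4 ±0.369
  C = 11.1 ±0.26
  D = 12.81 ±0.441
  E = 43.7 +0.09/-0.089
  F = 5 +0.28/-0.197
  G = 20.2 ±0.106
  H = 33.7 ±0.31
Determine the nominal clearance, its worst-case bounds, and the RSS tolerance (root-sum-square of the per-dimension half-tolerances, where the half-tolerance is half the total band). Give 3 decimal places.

nominal=12.010 wc=[9.974,13.962] rss=0.776

Stack each dimension's contribution:
  +A: nom +20.900 → Σnom=20.900; wc +0.180/-0.180 → slack +0.180/-0.180; half-tol=0.180, Σhalf²=0.032400
  +B: nom +29.400 → Σnom=50.300; wc +0.369/-0.369 → slack +0.549/-0.549; half-tol=0.369, Σhalf²=0.168561
  +C: nom +11.100 → Σnom=61.400; wc +0.260/-0.260 → slack +0.809/-0.809; half-tol=0.260, Σhalf²=0.236161
  +D: nom +12.810 → Σnom=74.210; wc +0.441/-0.441 → slack +1.250/-1.250; half-tol=0.441, Σhalf²=0.430642
  -E: nom -43.700 → Σnom=30.510; wc +0.089/-0.090 → slack +1.339/-1.340; half-tol=0.089, Σhalf²=0.438652
  -F: nom -5.000 → Σnom=25.510; wc +0.197/-0.280 → slack +1.536/-1.620; half-tol=0.239, Σhalf²=0.495535
  +G: nom +20.200 → Σnom=45.710; wc +0.106/-0.106 → slack +1.642/-1.726; half-tol=0.106, Σhalf²=0.506771
  -H: nom -33.700 → Σnom=12.010; wc +0.310/-0.310 → slack +1.952/-2.036; half-tol=0.310, Σhalf²=0.602870
Nominal = 12.010. Worst-case = [12.010 - 2.036, 12.010 + 1.952] = [9.974, 13.962]. RSS = √0.602870 = 0.776.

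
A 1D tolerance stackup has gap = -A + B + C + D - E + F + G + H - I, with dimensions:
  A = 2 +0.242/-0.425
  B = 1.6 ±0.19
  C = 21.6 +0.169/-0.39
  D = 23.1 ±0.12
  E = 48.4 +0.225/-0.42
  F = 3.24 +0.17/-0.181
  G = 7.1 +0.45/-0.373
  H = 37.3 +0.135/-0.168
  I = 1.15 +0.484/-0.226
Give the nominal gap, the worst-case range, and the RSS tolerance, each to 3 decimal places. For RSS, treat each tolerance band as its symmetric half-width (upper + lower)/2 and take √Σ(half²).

nominal=42.390 wc=[40.017,44.695] rss=0.832

Stack each dimension's contribution:
  -A: nom -2.000 → Σnom=-2.000; wc +0.425/-0.242 → slack +0.425/-0.242; half-tol=0.334, Σhalf²=0.111222
  +B: nom +1.600 → Σnom=-0.400; wc +0.190/-0.190 → slack +0.615/-0.432; half-tol=0.190, Σhalf²=0.147322
  +C: nom +21.600 → Σnom=21.200; wc +0.169/-0.390 → slack +0.784/-0.822; half-tol=0.280, Σhalf²=0.225443
  +D: nom +23.100 → Σnom=44.300; wc +0.120/-0.120 → slack +0.904/-0.942; half-tol=0.120, Σhalf²=0.239843
  -E: nom -48.400 → Σnom=-4.100; wc +0.420/-0.225 → slack +1.324/-1.167; half-tol=0.323, Σhalf²=0.343849
  +F: nom +3.240 → Σnom=-0.860; wc +0.170/-0.181 → slack +1.494/-1.348; half-tol=0.175, Σhalf²=0.374649
  +G: nom +7.100 → Σnom=6.240; wc +0.450/-0.373 → slack +1.944/-1.721; half-tol=0.411, Σhalf²=0.543981
  +H: nom +37.300 → Σnom=43.540; wc +0.135/-0.168 → slack +2.079/-1.889; half-tol=0.152, Σhalf²=0.566933
  -I: nom -1.150 → Σnom=42.390; wc +0.226/-0.484 → slack +2.305/-2.373; half-tol=0.355, Σhalf²=0.692959
Nominal = 42.390. Worst-case = [42.390 - 2.373, 42.390 + 2.305] = [40.017, 44.695]. RSS = √0.692959 = 0.832.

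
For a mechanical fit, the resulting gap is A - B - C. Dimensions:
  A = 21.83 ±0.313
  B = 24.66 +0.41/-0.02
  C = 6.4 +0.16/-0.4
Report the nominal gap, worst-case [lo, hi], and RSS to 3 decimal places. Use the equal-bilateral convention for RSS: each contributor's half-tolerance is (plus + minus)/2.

nominal=-9.230 wc=[-10.113,-8.497] rss=0.472

Stack each dimension's contribution:
  +A: nom +21.830 → Σnom=21.830; wc +0.313/-0.313 → slack +0.313/-0.313; half-tol=0.313, Σhalf²=0.097969
  -B: nom -24.660 → Σnom=-2.830; wc +0.020/-0.410 → slack +0.333/-0.723; half-tol=0.215, Σhalf²=0.144194
  -C: nom -6.400 → Σnom=-9.230; wc +0.400/-0.160 → slack +0.733/-0.883; half-tol=0.280, Σhalf²=0.222594
Nominal = -9.230. Worst-case = [-9.230 - 0.883, -9.230 + 0.733] = [-10.113, -8.497]. RSS = √0.222594 = 0.472.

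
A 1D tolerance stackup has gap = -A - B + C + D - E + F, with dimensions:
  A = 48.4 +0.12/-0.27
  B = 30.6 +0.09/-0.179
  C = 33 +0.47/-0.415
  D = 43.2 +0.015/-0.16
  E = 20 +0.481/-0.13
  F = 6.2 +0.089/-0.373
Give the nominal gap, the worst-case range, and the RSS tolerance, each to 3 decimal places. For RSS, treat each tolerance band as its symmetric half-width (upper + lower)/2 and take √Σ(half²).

Stack each dimension's contribution:
  -A: nom -48.400 → Σnom=-48.400; wc +0.270/-0.120 → slack +0.270/-0.120; half-tol=0.195, Σhalf²=0.038025
  -B: nom -30.600 → Σnom=-79.000; wc +0.179/-0.090 → slack +0.449/-0.210; half-tol=0.135, Σhalf²=0.056115
  +C: nom +33.000 → Σnom=-46.000; wc +0.470/-0.415 → slack +0.919/-0.625; half-tol=0.443, Σhalf²=0.251922
  +D: nom +43.200 → Σnom=-2.800; wc +0.015/-0.160 → slack +0.934/-0.785; half-tol=0.087, Σhalf²=0.259578
  -E: nom -20.000 → Σnom=-22.800; wc +0.130/-0.481 → slack +1.064/-1.266; half-tol=0.305, Σhalf²=0.352908
  +F: nom +6.200 → Σnom=-16.600; wc +0.089/-0.373 → slack +1.153/-1.639; half-tol=0.231, Σhalf²=0.406269
Nominal = -16.600. Worst-case = [-16.600 - 1.639, -16.600 + 1.153] = [-18.239, -15.447]. RSS = √0.406269 = 0.637.

nominal=-16.600 wc=[-18.239,-15.447] rss=0.637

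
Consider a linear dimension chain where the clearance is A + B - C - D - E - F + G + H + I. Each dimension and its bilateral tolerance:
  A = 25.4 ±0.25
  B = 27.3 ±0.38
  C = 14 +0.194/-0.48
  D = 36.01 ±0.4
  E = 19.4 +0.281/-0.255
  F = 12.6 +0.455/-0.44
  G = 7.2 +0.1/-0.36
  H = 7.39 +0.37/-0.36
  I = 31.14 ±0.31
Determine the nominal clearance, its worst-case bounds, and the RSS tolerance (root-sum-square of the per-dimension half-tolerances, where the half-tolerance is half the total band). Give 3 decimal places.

Stack each dimension's contribution:
  +A: nom +25.400 → Σnom=25.400; wc +0.250/-0.250 → slack +0.250/-0.250; half-tol=0.250, Σhalf²=0.062500
  +B: nom +27.300 → Σnom=52.700; wc +0.380/-0.380 → slack +0.630/-0.630; half-tol=0.380, Σhalf²=0.206900
  -C: nom -14.000 → Σnom=38.700; wc +0.480/-0.194 → slack +1.110/-0.824; half-tol=0.337, Σhalf²=0.320469
  -D: nom -36.010 → Σnom=2.690; wc +0.400/-0.400 → slack +1.510/-1.224; half-tol=0.400, Σhalf²=0.480469
  -E: nom -19.400 → Σnom=-16.710; wc +0.255/-0.281 → slack +1.765/-1.505; half-tol=0.268, Σhalf²=0.552293
  -F: nom -12.600 → Σnom=-29.310; wc +0.440/-0.455 → slack +2.205/-1.960; half-tol=0.448, Σhalf²=0.752549
  +G: nom +7.200 → Σnom=-22.110; wc +0.100/-0.360 → slack +2.305/-2.320; half-tol=0.230, Σhalf²=0.805449
  +H: nom +7.390 → Σnom=-14.720; wc +0.370/-0.360 → slack +2.675/-2.680; half-tol=0.365, Σhalf²=0.938674
  +I: nom +31.140 → Σnom=16.420; wc +0.310/-0.310 → slack +2.985/-2.990; half-tol=0.310, Σhalf²=1.034774
Nominal = 16.420. Worst-case = [16.420 - 2.990, 16.420 + 2.985] = [13.430, 19.405]. RSS = √1.034774 = 1.017.

nominal=16.420 wc=[13.430,19.405] rss=1.017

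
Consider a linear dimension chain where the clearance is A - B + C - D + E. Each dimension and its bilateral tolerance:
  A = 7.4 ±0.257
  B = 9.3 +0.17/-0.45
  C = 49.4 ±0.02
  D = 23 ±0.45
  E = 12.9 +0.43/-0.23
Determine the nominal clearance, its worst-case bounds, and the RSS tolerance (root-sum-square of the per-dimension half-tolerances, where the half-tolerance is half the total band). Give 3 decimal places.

Stack each dimension's contribution:
  +A: nom +7.400 → Σnom=7.400; wc +0.257/-0.257 → slack +0.257/-0.257; half-tol=0.257, Σhalf²=0.066049
  -B: nom -9.300 → Σnom=-1.900; wc +0.450/-0.170 → slack +0.707/-0.427; half-tol=0.310, Σhalf²=0.162149
  +C: nom +49.400 → Σnom=47.500; wc +0.020/-0.020 → slack +0.727/-0.447; half-tol=0.020, Σhalf²=0.162549
  -D: nom -23.000 → Σnom=24.500; wc +0.450/-0.450 → slack +1.177/-0.897; half-tol=0.450, Σhalf²=0.365049
  +E: nom +12.900 → Σnom=37.400; wc +0.430/-0.230 → slack +1.607/-1.127; half-tol=0.330, Σhalf²=0.473949
Nominal = 37.400. Worst-case = [37.400 - 1.127, 37.400 + 1.607] = [36.273, 39.007]. RSS = √0.473949 = 0.688.

nominal=37.400 wc=[36.273,39.007] rss=0.688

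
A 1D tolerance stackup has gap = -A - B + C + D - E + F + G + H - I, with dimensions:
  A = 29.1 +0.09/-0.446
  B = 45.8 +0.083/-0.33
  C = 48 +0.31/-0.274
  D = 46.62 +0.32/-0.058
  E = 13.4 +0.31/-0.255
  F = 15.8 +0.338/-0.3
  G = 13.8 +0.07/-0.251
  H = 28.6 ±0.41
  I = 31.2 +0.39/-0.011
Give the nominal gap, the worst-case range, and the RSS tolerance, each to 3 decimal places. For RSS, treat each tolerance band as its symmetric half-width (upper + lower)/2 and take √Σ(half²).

Stack each dimension's contribution:
  -A: nom -29.100 → Σnom=-29.100; wc +0.446/-0.090 → slack +0.446/-0.090; half-tol=0.268, Σhalf²=0.071824
  -B: nom -45.800 → Σnom=-74.900; wc +0.330/-0.083 → slack +0.776/-0.173; half-tol=0.207, Σhalf²=0.114466
  +C: nom +48.000 → Σnom=-26.900; wc +0.310/-0.274 → slack +1.086/-0.447; half-tol=0.292, Σhalf²=0.199730
  +D: nom +46.620 → Σnom=19.720; wc +0.320/-0.058 → slack +1.406/-0.505; half-tol=0.189, Σhalf²=0.235451
  -E: nom -13.400 → Σnom=6.320; wc +0.255/-0.310 → slack +1.661/-0.815; half-tol=0.282, Σhalf²=0.315258
  +F: nom +15.800 → Σnom=22.120; wc +0.338/-0.300 → slack +1.999/-1.115; half-tol=0.319, Σhalf²=0.417019
  +G: nom +13.800 → Σnom=35.920; wc +0.070/-0.251 → slack +2.069/-1.366; half-tol=0.161, Σhalf²=0.442779
  +H: nom +28.600 → Σnom=64.520; wc +0.410/-0.410 → slack +2.479/-1.776; half-tol=0.410, Σhalf²=0.610879
  -I: nom -31.200 → Σnom=33.320; wc +0.011/-0.390 → slack +2.490/-2.166; half-tol=0.201, Σhalf²=0.651079
Nominal = 33.320. Worst-case = [33.320 - 2.166, 33.320 + 2.490] = [31.154, 35.810]. RSS = √0.651079 = 0.807.

nominal=33.320 wc=[31.154,35.810] rss=0.807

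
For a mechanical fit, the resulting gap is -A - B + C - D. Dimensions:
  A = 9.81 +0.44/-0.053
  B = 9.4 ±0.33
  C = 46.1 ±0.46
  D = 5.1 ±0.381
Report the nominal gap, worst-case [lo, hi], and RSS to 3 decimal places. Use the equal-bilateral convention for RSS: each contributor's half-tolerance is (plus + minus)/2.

nominal=21.790 wc=[20.179,23.014] rss=0.726

Stack each dimension's contribution:
  -A: nom -9.810 → Σnom=-9.810; wc +0.053/-0.440 → slack +0.053/-0.440; half-tol=0.246, Σhalf²=0.060762
  -B: nom -9.400 → Σnom=-19.210; wc +0.330/-0.330 → slack +0.383/-0.770; half-tol=0.330, Σhalf²=0.169662
  +C: nom +46.100 → Σnom=26.890; wc +0.460/-0.460 → slack +0.843/-1.230; half-tol=0.460, Σhalf²=0.381262
  -D: nom -5.100 → Σnom=21.790; wc +0.381/-0.381 → slack +1.224/-1.611; half-tol=0.381, Σhalf²=0.526423
Nominal = 21.790. Worst-case = [21.790 - 1.611, 21.790 + 1.224] = [20.179, 23.014]. RSS = √0.526423 = 0.726.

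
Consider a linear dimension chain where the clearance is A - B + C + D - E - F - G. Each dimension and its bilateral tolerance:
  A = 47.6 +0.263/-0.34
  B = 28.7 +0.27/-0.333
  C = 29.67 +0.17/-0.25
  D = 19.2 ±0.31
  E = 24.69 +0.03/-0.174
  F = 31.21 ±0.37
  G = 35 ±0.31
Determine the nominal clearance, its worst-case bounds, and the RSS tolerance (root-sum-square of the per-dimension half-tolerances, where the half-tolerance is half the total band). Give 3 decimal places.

Stack each dimension's contribution:
  +A: nom +47.600 → Σnom=47.600; wc +0.263/-0.340 → slack +0.263/-0.340; half-tol=0.301, Σhalf²=0.090902
  -B: nom -28.700 → Σnom=18.900; wc +0.333/-0.270 → slack +0.596/-0.610; half-tol=0.301, Σhalf²=0.181804
  +C: nom +29.670 → Σnom=48.570; wc +0.170/-0.250 → slack +0.766/-0.860; half-tol=0.210, Σhalf²=0.225904
  +D: nom +19.200 → Σnom=67.770; wc +0.310/-0.310 → slack +1.076/-1.170; half-tol=0.310, Σhalf²=0.322004
  -E: nom -24.690 → Σnom=43.080; wc +0.174/-0.030 → slack +1.250/-1.200; half-tol=0.102, Σhalf²=0.332408
  -F: nom -31.210 → Σnom=11.870; wc +0.370/-0.370 → slack +1.620/-1.570; half-tol=0.370, Σhalf²=0.469309
  -G: nom -35.000 → Σnom=-23.130; wc +0.310/-0.310 → slack +1.930/-1.880; half-tol=0.310, Σhalf²=0.565408
Nominal = -23.130. Worst-case = [-23.130 - 1.880, -23.130 + 1.930] = [-25.010, -21.200]. RSS = √0.565408 = 0.752.

nominal=-23.130 wc=[-25.010,-21.200] rss=0.752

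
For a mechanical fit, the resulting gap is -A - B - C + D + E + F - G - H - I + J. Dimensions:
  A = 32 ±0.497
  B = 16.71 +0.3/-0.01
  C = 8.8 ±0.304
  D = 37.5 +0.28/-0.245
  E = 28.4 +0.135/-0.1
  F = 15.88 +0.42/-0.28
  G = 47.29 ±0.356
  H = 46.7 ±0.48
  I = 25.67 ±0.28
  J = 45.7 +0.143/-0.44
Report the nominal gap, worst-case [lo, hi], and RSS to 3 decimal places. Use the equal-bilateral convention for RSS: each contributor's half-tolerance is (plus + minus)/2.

nominal=-49.690 wc=[-52.972,-46.785] rss=1.044

Stack each dimension's contribution:
  -A: nom -32.000 → Σnom=-32.000; wc +0.497/-0.497 → slack +0.497/-0.497; half-tol=0.497, Σhalf²=0.247009
  -B: nom -16.710 → Σnom=-48.710; wc +0.010/-0.300 → slack +0.507/-0.797; half-tol=0.155, Σhalf²=0.271034
  -C: nom -8.800 → Σnom=-57.510; wc +0.304/-0.304 → slack +0.811/-1.101; half-tol=0.304, Σhalf²=0.363450
  +D: nom +37.500 → Σnom=-20.010; wc +0.280/-0.245 → slack +1.091/-1.346; half-tol=0.263, Σhalf²=0.432356
  +E: nom +28.400 → Σnom=8.390; wc +0.135/-0.100 → slack +1.226/-1.446; half-tol=0.118, Σhalf²=0.446163
  +F: nom +15.880 → Σnom=24.270; wc +0.420/-0.280 → slack +1.646/-1.726; half-tol=0.350, Σhalf²=0.568662
  -G: nom -47.290 → Σnom=-23.020; wc +0.356/-0.356 → slack +2.002/-2.082; half-tol=0.356, Σhalf²=0.695398
  -H: nom -46.700 → Σnom=-69.720; wc +0.480/-0.480 → slack +2.482/-2.562; half-tol=0.480, Σhalf²=0.925798
  -I: nom -25.670 → Σnom=-95.390; wc +0.280/-0.280 → slack +2.762/-2.842; half-tol=0.280, Σhalf²=1.004198
  +J: nom +45.700 → Σnom=-49.690; wc +0.143/-0.440 → slack +2.905/-3.282; half-tol=0.291, Σhalf²=1.089171
Nominal = -49.690. Worst-case = [-49.690 - 3.282, -49.690 + 2.905] = [-52.972, -46.785]. RSS = √1.089171 = 1.044.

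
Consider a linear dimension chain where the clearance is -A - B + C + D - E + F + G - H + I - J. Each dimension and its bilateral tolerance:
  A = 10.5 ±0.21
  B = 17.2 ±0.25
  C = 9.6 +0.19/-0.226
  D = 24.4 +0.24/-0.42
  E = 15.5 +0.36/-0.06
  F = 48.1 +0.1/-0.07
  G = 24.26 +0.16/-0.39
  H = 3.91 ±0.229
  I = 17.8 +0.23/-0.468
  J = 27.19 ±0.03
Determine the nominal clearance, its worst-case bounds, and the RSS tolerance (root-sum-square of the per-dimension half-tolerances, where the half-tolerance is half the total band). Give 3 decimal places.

Stack each dimension's contribution:
  -A: nom -10.500 → Σnom=-10.500; wc +0.210/-0.210 → slack +0.210/-0.210; half-tol=0.210, Σhalf²=0.044100
  -B: nom -17.200 → Σnom=-27.700; wc +0.250/-0.250 → slack +0.460/-0.460; half-tol=0.250, Σhalf²=0.106600
  +C: nom +9.600 → Σnom=-18.100; wc +0.190/-0.226 → slack +0.650/-0.686; half-tol=0.208, Σhalf²=0.149864
  +D: nom +24.400 → Σnom=6.300; wc +0.240/-0.420 → slack +0.890/-1.106; half-tol=0.330, Σhalf²=0.258764
  -E: nom -15.500 → Σnom=-9.200; wc +0.060/-0.360 → slack +0.950/-1.466; half-tol=0.210, Σhalf²=0.302864
  +F: nom +48.100 → Σnom=38.900; wc +0.100/-0.070 → slack +1.050/-1.536; half-tol=0.085, Σhalf²=0.310089
  +G: nom +24.260 → Σnom=63.160; wc +0.160/-0.390 → slack +1.210/-1.926; half-tol=0.275, Σhalf²=0.385714
  -H: nom -3.910 → Σnom=59.250; wc +0.229/-0.229 → slack +1.439/-2.155; half-tol=0.229, Σhalf²=0.438155
  +I: nom +17.800 → Σnom=77.050; wc +0.230/-0.468 → slack +1.669/-2.623; half-tol=0.349, Σhalf²=0.559956
  -J: nom -27.190 → Σnom=49.860; wc +0.030/-0.030 → slack +1.699/-2.653; half-tol=0.030, Σhalf²=0.560856
Nominal = 49.860. Worst-case = [49.860 - 2.653, 49.860 + 1.699] = [47.207, 51.559]. RSS = √0.560856 = 0.749.

nominal=49.860 wc=[47.207,51.559] rss=0.749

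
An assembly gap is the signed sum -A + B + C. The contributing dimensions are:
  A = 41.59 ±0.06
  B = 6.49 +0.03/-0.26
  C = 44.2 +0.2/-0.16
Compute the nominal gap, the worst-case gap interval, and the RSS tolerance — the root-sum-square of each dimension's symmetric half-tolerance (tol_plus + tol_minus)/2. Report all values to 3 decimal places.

Stack each dimension's contribution:
  -A: nom -41.590 → Σnom=-41.590; wc +0.060/-0.060 → slack +0.060/-0.060; half-tol=0.060, Σhalf²=0.003600
  +B: nom +6.490 → Σnom=-35.100; wc +0.030/-0.260 → slack +0.090/-0.320; half-tol=0.145, Σhalf²=0.024625
  +C: nom +44.200 → Σnom=9.100; wc +0.200/-0.160 → slack +0.290/-0.480; half-tol=0.180, Σhalf²=0.057025
Nominal = 9.100. Worst-case = [9.100 - 0.480, 9.100 + 0.290] = [8.620, 9.390]. RSS = √0.057025 = 0.239.

nominal=9.100 wc=[8.620,9.390] rss=0.239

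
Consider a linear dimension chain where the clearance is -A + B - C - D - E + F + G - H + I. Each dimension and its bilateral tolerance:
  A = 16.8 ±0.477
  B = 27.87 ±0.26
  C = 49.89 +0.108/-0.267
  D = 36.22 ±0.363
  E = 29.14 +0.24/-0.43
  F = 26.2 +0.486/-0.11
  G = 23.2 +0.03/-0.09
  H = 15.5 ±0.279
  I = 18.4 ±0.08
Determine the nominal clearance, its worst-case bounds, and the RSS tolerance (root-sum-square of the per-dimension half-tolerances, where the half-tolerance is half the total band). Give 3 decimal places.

nominal=-51.880 wc=[-53.887,-49.208] rss=0.867

Stack each dimension's contribution:
  -A: nom -16.800 → Σnom=-16.800; wc +0.477/-0.477 → slack +0.477/-0.477; half-tol=0.477, Σhalf²=0.227529
  +B: nom +27.870 → Σnom=11.070; wc +0.260/-0.260 → slack +0.737/-0.737; half-tol=0.260, Σhalf²=0.295129
  -C: nom -49.890 → Σnom=-38.820; wc +0.267/-0.108 → slack +1.004/-0.845; half-tol=0.188, Σhalf²=0.330285
  -D: nom -36.220 → Σnom=-75.040; wc +0.363/-0.363 → slack +1.367/-1.208; half-tol=0.363, Σhalf²=0.462054
  -E: nom -29.140 → Σnom=-104.180; wc +0.430/-0.240 → slack +1.797/-1.448; half-tol=0.335, Σhalf²=0.574279
  +F: nom +26.200 → Σnom=-77.980; wc +0.486/-0.110 → slack +2.283/-1.558; half-tol=0.298, Σhalf²=0.663083
  +G: nom +23.200 → Σnom=-54.780; wc +0.030/-0.090 → slack +2.313/-1.648; half-tol=0.060, Σhalf²=0.666683
  -H: nom -15.500 → Σnom=-70.280; wc +0.279/-0.279 → slack +2.592/-1.927; half-tol=0.279, Σhalf²=0.744524
  +I: nom +18.400 → Σnom=-51.880; wc +0.080/-0.080 → slack +2.672/-2.007; half-tol=0.080, Σhalf²=0.750924
Nominal = -51.880. Worst-case = [-51.880 - 2.007, -51.880 + 2.672] = [-53.887, -49.208]. RSS = √0.750924 = 0.867.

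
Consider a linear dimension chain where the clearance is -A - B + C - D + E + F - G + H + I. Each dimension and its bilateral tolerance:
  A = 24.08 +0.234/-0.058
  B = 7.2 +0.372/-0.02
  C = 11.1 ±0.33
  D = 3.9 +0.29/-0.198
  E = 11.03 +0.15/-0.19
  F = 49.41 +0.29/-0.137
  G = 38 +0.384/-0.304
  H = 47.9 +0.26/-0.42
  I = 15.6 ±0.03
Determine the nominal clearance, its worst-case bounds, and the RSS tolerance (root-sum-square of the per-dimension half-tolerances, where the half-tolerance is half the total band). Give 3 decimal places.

Stack each dimension's contribution:
  -A: nom -24.080 → Σnom=-24.080; wc +0.058/-0.234 → slack +0.058/-0.234; half-tol=0.146, Σhalf²=0.021316
  -B: nom -7.200 → Σnom=-31.280; wc +0.020/-0.372 → slack +0.078/-0.606; half-tol=0.196, Σhalf²=0.059732
  +C: nom +11.100 → Σnom=-20.180; wc +0.330/-0.330 → slack +0.408/-0.936; half-tol=0.330, Σhalf²=0.168632
  -D: nom -3.900 → Σnom=-24.080; wc +0.198/-0.290 → slack +0.606/-1.226; half-tol=0.244, Σhalf²=0.228168
  +E: nom +11.030 → Σnom=-13.050; wc +0.150/-0.190 → slack +0.756/-1.416; half-tol=0.170, Σhalf²=0.257068
  +F: nom +49.410 → Σnom=36.360; wc +0.290/-0.137 → slack +1.046/-1.553; half-tol=0.213, Σhalf²=0.302650
  -G: nom -38.000 → Σnom=-1.640; wc +0.304/-0.384 → slack +1.350/-1.937; half-tol=0.344, Σhalf²=0.420986
  +H: nom +47.900 → Σnom=46.260; wc +0.260/-0.420 → slack +1.610/-2.357; half-tol=0.340, Σhalf²=0.536586
  +I: nom +15.600 → Σnom=61.860; wc +0.030/-0.030 → slack +1.640/-2.387; half-tol=0.030, Σhalf²=0.537486
Nominal = 61.860. Worst-case = [61.860 - 2.387, 61.860 + 1.640] = [59.473, 63.500]. RSS = √0.537486 = 0.733.

nominal=61.860 wc=[59.473,63.500] rss=0.733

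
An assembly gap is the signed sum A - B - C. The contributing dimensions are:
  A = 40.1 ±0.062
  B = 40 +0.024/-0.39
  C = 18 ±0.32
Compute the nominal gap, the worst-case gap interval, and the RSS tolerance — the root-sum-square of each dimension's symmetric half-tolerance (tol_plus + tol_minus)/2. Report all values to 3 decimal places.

Stack each dimension's contribution:
  +A: nom +40.100 → Σnom=40.100; wc +0.062/-0.062 → slack +0.062/-0.062; half-tol=0.062, Σhalf²=0.003844
  -B: nom -40.000 → Σnom=0.100; wc +0.390/-0.024 → slack +0.452/-0.086; half-tol=0.207, Σhalf²=0.046693
  -C: nom -18.000 → Σnom=-17.900; wc +0.320/-0.320 → slack +0.772/-0.406; half-tol=0.320, Σhalf²=0.149093
Nominal = -17.900. Worst-case = [-17.900 - 0.406, -17.900 + 0.772] = [-18.306, -17.128]. RSS = √0.149093 = 0.386.

nominal=-17.900 wc=[-18.306,-17.128] rss=0.386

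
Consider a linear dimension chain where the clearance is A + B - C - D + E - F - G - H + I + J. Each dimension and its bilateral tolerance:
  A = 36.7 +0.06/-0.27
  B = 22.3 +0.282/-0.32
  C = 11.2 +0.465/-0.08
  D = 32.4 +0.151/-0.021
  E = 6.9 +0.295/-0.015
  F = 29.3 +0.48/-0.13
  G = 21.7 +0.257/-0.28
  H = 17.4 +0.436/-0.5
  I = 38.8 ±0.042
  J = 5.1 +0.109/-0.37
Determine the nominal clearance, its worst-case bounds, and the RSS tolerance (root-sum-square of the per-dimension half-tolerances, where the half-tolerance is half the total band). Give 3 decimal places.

nominal=-2.200 wc=[-5.006,-0.401] rss=0.817

Stack each dimension's contribution:
  +A: nom +36.700 → Σnom=36.700; wc +0.060/-0.270 → slack +0.060/-0.270; half-tol=0.165, Σhalf²=0.027225
  +B: nom +22.300 → Σnom=59.000; wc +0.282/-0.320 → slack +0.342/-0.590; half-tol=0.301, Σhalf²=0.117826
  -C: nom -11.200 → Σnom=47.800; wc +0.080/-0.465 → slack +0.422/-1.055; half-tol=0.273, Σhalf²=0.192082
  -D: nom -32.400 → Σnom=15.400; wc +0.021/-0.151 → slack +0.443/-1.206; half-tol=0.086, Σhalf²=0.199478
  +E: nom +6.900 → Σnom=22.300; wc +0.295/-0.015 → slack +0.738/-1.221; half-tol=0.155, Σhalf²=0.223503
  -F: nom -29.300 → Σnom=-7.000; wc +0.130/-0.480 → slack +0.868/-1.701; half-tol=0.305, Σhalf²=0.316528
  -G: nom -21.700 → Σnom=-28.700; wc +0.280/-0.257 → slack +1.148/-1.958; half-tol=0.269, Σhalf²=0.388620
  -H: nom -17.400 → Σnom=-46.100; wc +0.500/-0.436 → slack +1.648/-2.394; half-tol=0.468, Σhalf²=0.607644
  +I: nom +38.800 → Σnom=-7.300; wc +0.042/-0.042 → slack +1.690/-2.436; half-tol=0.042, Σhalf²=0.609408
  +J: nom +5.100 → Σnom=-2.200; wc +0.109/-0.370 → slack +1.799/-2.806; half-tol=0.239, Σhalf²=0.666769
Nominal = -2.200. Worst-case = [-2.200 - 2.806, -2.200 + 1.799] = [-5.006, -0.401]. RSS = √0.666769 = 0.817.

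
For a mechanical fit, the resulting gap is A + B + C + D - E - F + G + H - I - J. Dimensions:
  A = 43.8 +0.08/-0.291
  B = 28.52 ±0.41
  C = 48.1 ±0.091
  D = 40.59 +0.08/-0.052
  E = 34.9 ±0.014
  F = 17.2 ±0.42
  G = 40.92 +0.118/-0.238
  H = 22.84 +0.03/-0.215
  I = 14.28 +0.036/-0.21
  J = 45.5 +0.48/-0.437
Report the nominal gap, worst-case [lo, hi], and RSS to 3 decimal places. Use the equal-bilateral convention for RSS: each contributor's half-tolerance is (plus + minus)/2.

nominal=112.890 wc=[110.643,114.780] rss=0.815

Stack each dimension's contribution:
  +A: nom +43.800 → Σnom=43.800; wc +0.080/-0.291 → slack +0.080/-0.291; half-tol=0.185, Σhalf²=0.034410
  +B: nom +28.520 → Σnom=72.320; wc +0.410/-0.410 → slack +0.490/-0.701; half-tol=0.410, Σhalf²=0.202510
  +C: nom +48.100 → Σnom=120.420; wc +0.091/-0.091 → slack +0.581/-0.792; half-tol=0.091, Σhalf²=0.210791
  +D: nom +40.590 → Σnom=161.010; wc +0.080/-0.052 → slack +0.661/-0.844; half-tol=0.066, Σhalf²=0.215147
  -E: nom -34.900 → Σnom=126.110; wc +0.014/-0.014 → slack +0.675/-0.858; half-tol=0.014, Σhalf²=0.215343
  -F: nom -17.200 → Σnom=108.910; wc +0.420/-0.420 → slack +1.095/-1.278; half-tol=0.420, Σhalf²=0.391743
  +G: nom +40.920 → Σnom=149.830; wc +0.118/-0.238 → slack +1.213/-1.516; half-tol=0.178, Σhalf²=0.423427
  +H: nom +22.840 → Σnom=172.670; wc +0.030/-0.215 → slack +1.243/-1.731; half-tol=0.122, Σhalf²=0.438433
  -I: nom -14.280 → Σnom=158.390; wc +0.210/-0.036 → slack +1.453/-1.767; half-tol=0.123, Σhalf²=0.453562
  -J: nom -45.500 → Σnom=112.890; wc +0.437/-0.480 → slack +1.890/-2.247; half-tol=0.459, Σhalf²=0.663785
Nominal = 112.890. Worst-case = [112.890 - 2.247, 112.890 + 1.890] = [110.643, 114.780]. RSS = √0.663785 = 0.815.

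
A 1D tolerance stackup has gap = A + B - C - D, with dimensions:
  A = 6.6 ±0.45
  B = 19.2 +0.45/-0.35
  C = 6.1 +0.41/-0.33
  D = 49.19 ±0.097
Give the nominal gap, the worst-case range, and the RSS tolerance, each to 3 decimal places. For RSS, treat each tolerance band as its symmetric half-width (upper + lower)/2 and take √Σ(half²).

nominal=-29.490 wc=[-30.797,-28.163] rss=0.713

Stack each dimension's contribution:
  +A: nom +6.600 → Σnom=6.600; wc +0.450/-0.450 → slack +0.450/-0.450; half-tol=0.450, Σhalf²=0.202500
  +B: nom +19.200 → Σnom=25.800; wc +0.450/-0.350 → slack +0.900/-0.800; half-tol=0.400, Σhalf²=0.362500
  -C: nom -6.100 → Σnom=19.700; wc +0.330/-0.410 → slack +1.230/-1.210; half-tol=0.370, Σhalf²=0.499400
  -D: nom -49.190 → Σnom=-29.490; wc +0.097/-0.097 → slack +1.327/-1.307; half-tol=0.097, Σhalf²=0.508809
Nominal = -29.490. Worst-case = [-29.490 - 1.307, -29.490 + 1.327] = [-30.797, -28.163]. RSS = √0.508809 = 0.713.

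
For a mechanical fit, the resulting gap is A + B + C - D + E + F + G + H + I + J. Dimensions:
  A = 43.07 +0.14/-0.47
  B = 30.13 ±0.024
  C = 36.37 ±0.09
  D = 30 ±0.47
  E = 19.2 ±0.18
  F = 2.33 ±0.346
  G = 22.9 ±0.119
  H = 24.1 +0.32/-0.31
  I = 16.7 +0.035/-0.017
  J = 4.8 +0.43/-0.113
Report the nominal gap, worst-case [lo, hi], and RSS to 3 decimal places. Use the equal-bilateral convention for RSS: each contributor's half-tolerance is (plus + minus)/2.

Stack each dimension's contribution:
  +A: nom +43.070 → Σnom=43.070; wc +0.140/-0.470 → slack +0.140/-0.470; half-tol=0.305, Σhalf²=0.093025
  +B: nom +30.130 → Σnom=73.200; wc +0.024/-0.024 → slack +0.164/-0.494; half-tol=0.024, Σhalf²=0.093601
  +C: nom +36.370 → Σnom=109.570; wc +0.090/-0.090 → slack +0.254/-0.584; half-tol=0.090, Σhalf²=0.101701
  -D: nom -30.000 → Σnom=79.570; wc +0.470/-0.470 → slack +0.724/-1.054; half-tol=0.470, Σhalf²=0.322601
  +E: nom +19.200 → Σnom=98.770; wc +0.180/-0.180 → slack +0.904/-1.234; half-tol=0.180, Σhalf²=0.355001
  +F: nom +2.330 → Σnom=101.100; wc +0.346/-0.346 → slack +1.250/-1.580; half-tol=0.346, Σhalf²=0.474717
  +G: nom +22.900 → Σnom=124.000; wc +0.119/-0.119 → slack +1.369/-1.699; half-tol=0.119, Σhalf²=0.488878
  +H: nom +24.100 → Σnom=148.100; wc +0.320/-0.310 → slack +1.689/-2.009; half-tol=0.315, Σhalf²=0.588103
  +I: nom +16.700 → Σnom=164.800; wc +0.035/-0.017 → slack +1.724/-2.026; half-tol=0.026, Σhalf²=0.588779
  +J: nom +4.800 → Σnom=169.600; wc +0.430/-0.113 → slack +2.154/-2.139; half-tol=0.272, Σhalf²=0.662491
Nominal = 169.600. Worst-case = [169.600 - 2.139, 169.600 + 2.154] = [167.461, 171.754]. RSS = √0.662491 = 0.814.

nominal=169.600 wc=[167.461,171.754] rss=0.814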